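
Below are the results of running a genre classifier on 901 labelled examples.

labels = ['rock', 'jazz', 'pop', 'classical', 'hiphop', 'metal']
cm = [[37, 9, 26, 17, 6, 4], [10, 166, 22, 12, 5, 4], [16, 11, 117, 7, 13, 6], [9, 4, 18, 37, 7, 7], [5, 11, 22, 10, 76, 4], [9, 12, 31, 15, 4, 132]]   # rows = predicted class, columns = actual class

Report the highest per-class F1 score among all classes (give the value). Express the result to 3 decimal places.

Per-class F1 score (2·TP/(2·TP+FP+FN)):
  rock: TP=37, FP=9+26+17+6+4=62, FN=10+16+9+5+9=49 → 74/185 = 0.4000
  jazz: TP=166, FP=10+22+12+5+4=53, FN=9+11+4+11+12=47 → 332/432 = 0.7685
  pop: TP=117, FP=16+11+7+13+6=53, FN=26+22+18+22+31=119 → 234/406 = 0.5764
  classical: TP=37, FP=9+4+18+7+7=45, FN=17+12+7+10+15=61 → 74/180 = 0.4111
  hiphop: TP=76, FP=5+11+22+10+4=52, FN=6+5+13+7+4=35 → 152/239 = 0.6360
  metal: TP=132, FP=9+12+31+15+4=71, FN=4+4+6+7+4=25 → 264/360 = 0.7333
Highest is class 'jazz' with F1 score = 0.769.

0.769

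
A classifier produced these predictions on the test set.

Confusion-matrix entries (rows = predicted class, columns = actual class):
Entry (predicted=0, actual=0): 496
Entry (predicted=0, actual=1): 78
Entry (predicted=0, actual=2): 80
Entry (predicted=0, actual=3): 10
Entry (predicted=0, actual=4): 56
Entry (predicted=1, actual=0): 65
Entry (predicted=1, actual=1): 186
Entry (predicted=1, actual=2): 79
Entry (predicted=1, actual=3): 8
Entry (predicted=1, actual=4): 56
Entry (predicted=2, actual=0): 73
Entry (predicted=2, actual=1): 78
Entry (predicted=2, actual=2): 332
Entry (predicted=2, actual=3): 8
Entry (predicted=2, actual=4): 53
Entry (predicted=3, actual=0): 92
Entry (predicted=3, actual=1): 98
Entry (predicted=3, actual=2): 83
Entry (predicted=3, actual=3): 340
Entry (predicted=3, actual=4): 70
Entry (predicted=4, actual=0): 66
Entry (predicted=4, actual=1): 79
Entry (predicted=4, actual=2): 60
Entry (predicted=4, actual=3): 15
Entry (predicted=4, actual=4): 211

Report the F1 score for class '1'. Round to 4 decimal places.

Take TP from the diagonal, FP from the rest of the '1' prediction marginal, FN from the rest of the '1' actual marginal.
F1 score = 2·TP/(2·TP+FP+FN).
1: TP=186, FP=65+79+8+56=208, FN=78+78+98+79=333 → 372/913 = 0.40745

0.4074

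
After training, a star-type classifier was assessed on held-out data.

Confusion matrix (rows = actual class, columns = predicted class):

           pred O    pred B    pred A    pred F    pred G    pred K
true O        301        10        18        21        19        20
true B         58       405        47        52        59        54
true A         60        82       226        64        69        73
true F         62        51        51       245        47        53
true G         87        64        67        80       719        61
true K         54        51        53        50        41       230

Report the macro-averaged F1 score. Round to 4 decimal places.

0.5498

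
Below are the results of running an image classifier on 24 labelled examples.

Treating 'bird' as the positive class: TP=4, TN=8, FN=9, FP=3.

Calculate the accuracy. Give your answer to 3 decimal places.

0.500

Accuracy = (TP+TN)/N = (4+8)/24 = 0.500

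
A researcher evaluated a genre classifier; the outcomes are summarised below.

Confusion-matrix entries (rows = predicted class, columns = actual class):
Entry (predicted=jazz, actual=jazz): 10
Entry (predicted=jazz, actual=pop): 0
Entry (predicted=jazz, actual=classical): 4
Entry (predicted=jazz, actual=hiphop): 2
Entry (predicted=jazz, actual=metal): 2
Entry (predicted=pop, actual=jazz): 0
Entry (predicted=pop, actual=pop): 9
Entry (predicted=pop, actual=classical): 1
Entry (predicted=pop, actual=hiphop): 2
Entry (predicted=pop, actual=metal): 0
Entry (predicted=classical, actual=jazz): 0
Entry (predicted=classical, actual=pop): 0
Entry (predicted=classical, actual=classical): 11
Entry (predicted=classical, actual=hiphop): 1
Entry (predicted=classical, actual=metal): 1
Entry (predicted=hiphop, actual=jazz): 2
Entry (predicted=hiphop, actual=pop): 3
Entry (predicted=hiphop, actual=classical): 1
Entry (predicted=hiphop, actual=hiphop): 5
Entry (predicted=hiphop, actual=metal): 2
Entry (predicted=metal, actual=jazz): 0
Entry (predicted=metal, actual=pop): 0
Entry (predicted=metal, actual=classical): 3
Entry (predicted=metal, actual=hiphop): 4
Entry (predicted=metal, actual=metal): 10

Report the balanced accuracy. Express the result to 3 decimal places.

0.631

Balanced accuracy = mean of per-class recall.
  jazz: recall = 10/12 = 0.8333
  pop: recall = 9/12 = 0.7500
  classical: recall = 11/20 = 0.5500
  hiphop: recall = 5/14 = 0.3571
  metal: recall = 10/15 = 0.6667
Mean = (0.8333 + 0.7500 + 0.5500 + 0.3571 + 0.6667) / 5 = 0.631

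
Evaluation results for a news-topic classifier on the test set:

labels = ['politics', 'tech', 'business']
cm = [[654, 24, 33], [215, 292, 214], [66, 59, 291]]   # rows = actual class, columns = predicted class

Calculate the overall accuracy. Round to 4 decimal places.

0.6694

Accuracy = trace / total = (654+292+291=1237) / 1848 = 1237/1848 = 0.6694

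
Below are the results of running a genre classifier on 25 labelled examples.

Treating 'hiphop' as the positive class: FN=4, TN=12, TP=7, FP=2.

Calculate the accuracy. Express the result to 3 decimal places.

0.760

Accuracy = (TP+TN)/N = (7+12)/25 = 0.760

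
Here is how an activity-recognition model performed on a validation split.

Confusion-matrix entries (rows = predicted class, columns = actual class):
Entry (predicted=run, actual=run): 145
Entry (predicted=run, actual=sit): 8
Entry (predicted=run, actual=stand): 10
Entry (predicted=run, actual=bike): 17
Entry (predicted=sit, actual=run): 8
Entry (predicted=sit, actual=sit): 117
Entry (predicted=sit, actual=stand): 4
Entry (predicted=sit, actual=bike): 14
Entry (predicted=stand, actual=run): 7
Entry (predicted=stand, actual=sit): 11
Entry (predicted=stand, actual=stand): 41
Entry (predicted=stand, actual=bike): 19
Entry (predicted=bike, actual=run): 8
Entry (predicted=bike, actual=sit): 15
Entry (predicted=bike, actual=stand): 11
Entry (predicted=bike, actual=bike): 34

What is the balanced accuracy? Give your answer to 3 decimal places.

Balanced accuracy = mean of per-class recall.
  run: recall = 145/168 = 0.8631
  sit: recall = 117/151 = 0.7748
  stand: recall = 41/66 = 0.6212
  bike: recall = 34/84 = 0.4048
Mean = (0.8631 + 0.7748 + 0.6212 + 0.4048) / 4 = 0.666

0.666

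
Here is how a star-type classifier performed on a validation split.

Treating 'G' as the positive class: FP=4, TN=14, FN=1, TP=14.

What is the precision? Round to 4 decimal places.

0.7778

Precision = TP/(TP+FP) = 14/(14+4) = 14/18 = 0.7778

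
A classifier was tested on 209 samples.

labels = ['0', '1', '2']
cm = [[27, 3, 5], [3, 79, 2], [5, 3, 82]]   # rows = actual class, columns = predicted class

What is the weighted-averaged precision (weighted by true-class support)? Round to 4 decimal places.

Per-class precision (TP/(TP+FP)):
  0: TP=27, FP=3+5=8 → 27/35 = 0.77143
  1: TP=79, FP=3+3=6 → 79/85 = 0.92941
  2: TP=82, FP=5+2=7 → 82/89 = 0.92135
Weighted-precision = Σ (supportᵢ/N)·precisionᵢ with N=209: (35/209)·0.77143 + (84/209)·0.92941 + (90/209)·0.92135 = 0.8995

0.8995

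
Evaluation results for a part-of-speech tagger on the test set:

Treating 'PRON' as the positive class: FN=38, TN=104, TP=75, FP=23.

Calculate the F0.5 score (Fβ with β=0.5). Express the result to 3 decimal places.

0.743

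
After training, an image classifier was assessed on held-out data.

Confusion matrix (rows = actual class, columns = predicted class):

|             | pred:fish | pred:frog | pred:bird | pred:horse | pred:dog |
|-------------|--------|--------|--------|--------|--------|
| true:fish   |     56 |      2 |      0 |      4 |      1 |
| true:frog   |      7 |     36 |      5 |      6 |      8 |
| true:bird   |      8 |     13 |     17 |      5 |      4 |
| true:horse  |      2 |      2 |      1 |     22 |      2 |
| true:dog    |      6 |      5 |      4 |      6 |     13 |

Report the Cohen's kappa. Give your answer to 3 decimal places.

0.505

Observed agreement pₒ = trace/N = 144/235 = 0.6128
Expected agreement pₑ = Σ (rowᵢ·colᵢ)/N² = (63·79 + 62·58 + 47·27 + 29·43 + 34·28)/235² = 0.2180
κ = (pₒ − pₑ)/(1 − pₑ) = (0.6128 − 0.2180)/(1 − 0.2180) = 0.505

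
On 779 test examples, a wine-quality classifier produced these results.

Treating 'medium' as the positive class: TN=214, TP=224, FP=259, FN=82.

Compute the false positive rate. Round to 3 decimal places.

FPR = FP/(FP+TN) = 259/(259+214) = 0.548

0.548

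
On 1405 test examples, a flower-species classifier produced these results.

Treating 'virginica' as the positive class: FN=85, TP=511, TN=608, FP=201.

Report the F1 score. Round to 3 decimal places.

0.781

Precision = TP/(TP+FP) = 511/712 = 0.7177
Recall = TP/(TP+FN) = 511/596 = 0.8574
F1 = 2·TP/(2·TP+FP+FN) = 1022/1308 = 0.781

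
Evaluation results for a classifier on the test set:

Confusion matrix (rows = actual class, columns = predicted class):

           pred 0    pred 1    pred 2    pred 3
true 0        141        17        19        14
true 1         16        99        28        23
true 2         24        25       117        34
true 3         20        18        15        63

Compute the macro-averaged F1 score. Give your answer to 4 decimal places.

0.6125

Per-class F1 score (2·TP/(2·TP+FP+FN)):
  0: TP=141, FP=16+24+20=60, FN=17+19+14=50 → 282/392 = 0.71939
  1: TP=99, FP=17+25+18=60, FN=16+28+23=67 → 198/325 = 0.60923
  2: TP=117, FP=19+28+15=62, FN=24+25+34=83 → 234/379 = 0.61741
  3: TP=63, FP=14+23+34=71, FN=20+18+15=53 → 126/250 = 0.50400
Macro-F1 score = mean = (0.71939 + 0.60923 + 0.61741 + 0.50400) / 4 = 0.6125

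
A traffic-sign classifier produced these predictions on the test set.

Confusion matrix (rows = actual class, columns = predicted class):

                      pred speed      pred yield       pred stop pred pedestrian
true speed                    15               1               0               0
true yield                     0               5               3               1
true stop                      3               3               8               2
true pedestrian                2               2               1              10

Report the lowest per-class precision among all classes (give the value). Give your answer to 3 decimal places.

0.455

Per-class precision (TP/(TP+FP)):
  speed: TP=15, FP=0+3+2=5 → 15/20 = 0.7500
  yield: TP=5, FP=1+3+2=6 → 5/11 = 0.4545
  stop: TP=8, FP=0+3+1=4 → 8/12 = 0.6667
  pedestrian: TP=10, FP=0+1+2=3 → 10/13 = 0.7692
Lowest is class 'yield' with precision = 0.455.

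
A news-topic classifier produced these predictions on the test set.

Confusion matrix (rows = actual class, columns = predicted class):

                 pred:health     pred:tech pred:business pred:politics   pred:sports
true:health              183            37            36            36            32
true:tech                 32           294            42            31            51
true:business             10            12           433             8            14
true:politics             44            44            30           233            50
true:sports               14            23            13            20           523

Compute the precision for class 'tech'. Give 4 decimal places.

Take TP from the diagonal, FP from the rest of the 'tech' prediction marginal, FN from the rest of the 'tech' actual marginal.
precision = TP/(TP+FP).
tech: TP=294, FP=37+12+44+23=116 → 294/410 = 0.71707

0.7171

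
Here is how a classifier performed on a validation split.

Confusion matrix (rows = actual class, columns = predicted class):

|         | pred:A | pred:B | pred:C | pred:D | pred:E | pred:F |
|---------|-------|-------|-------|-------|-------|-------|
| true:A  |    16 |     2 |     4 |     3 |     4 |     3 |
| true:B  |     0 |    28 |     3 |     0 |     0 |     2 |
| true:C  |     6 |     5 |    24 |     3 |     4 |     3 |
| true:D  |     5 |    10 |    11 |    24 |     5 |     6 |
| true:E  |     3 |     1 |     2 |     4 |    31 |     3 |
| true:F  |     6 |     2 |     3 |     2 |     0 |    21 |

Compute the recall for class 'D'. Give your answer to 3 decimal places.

0.393

Treat 'D' as positive and all other classes as negative.
recall = TP/(TP+FN).
D: TP=24, FN=5+10+11+5+6=37 → 24/61 = 0.3934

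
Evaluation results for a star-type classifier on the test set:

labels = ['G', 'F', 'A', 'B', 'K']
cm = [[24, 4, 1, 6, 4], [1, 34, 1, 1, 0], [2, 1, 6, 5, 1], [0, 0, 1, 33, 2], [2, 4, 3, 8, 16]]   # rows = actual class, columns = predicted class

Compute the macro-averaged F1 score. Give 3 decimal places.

0.663

Per-class F1 score (2·TP/(2·TP+FP+FN)):
  G: TP=24, FP=1+2+0+2=5, FN=4+1+6+4=15 → 48/68 = 0.7059
  F: TP=34, FP=4+1+0+4=9, FN=1+1+1+0=3 → 68/80 = 0.8500
  A: TP=6, FP=1+1+1+3=6, FN=2+1+5+1=9 → 12/27 = 0.4444
  B: TP=33, FP=6+1+5+8=20, FN=0+0+1+2=3 → 66/89 = 0.7416
  K: TP=16, FP=4+0+1+2=7, FN=2+4+3+8=17 → 32/56 = 0.5714
Macro-F1 score = mean = (0.7059 + 0.8500 + 0.4444 + 0.7416 + 0.5714) / 5 = 0.663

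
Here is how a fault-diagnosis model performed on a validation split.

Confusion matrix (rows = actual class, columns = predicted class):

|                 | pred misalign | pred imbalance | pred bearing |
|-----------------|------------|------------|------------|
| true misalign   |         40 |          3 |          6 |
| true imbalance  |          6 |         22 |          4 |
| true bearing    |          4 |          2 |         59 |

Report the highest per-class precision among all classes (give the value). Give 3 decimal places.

Per-class precision (TP/(TP+FP)):
  misalign: TP=40, FP=6+4=10 → 40/50 = 0.8000
  imbalance: TP=22, FP=3+2=5 → 22/27 = 0.8148
  bearing: TP=59, FP=6+4=10 → 59/69 = 0.8551
Highest is class 'bearing' with precision = 0.855.

0.855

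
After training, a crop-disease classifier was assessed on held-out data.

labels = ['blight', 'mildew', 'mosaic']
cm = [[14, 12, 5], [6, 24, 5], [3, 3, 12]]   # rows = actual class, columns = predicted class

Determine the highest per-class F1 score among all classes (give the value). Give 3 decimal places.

Per-class F1 score (2·TP/(2·TP+FP+FN)):
  blight: TP=14, FP=6+3=9, FN=12+5=17 → 28/54 = 0.5185
  mildew: TP=24, FP=12+3=15, FN=6+5=11 → 48/74 = 0.6486
  mosaic: TP=12, FP=5+5=10, FN=3+3=6 → 24/40 = 0.6000
Highest is class 'mildew' with F1 score = 0.649.

0.649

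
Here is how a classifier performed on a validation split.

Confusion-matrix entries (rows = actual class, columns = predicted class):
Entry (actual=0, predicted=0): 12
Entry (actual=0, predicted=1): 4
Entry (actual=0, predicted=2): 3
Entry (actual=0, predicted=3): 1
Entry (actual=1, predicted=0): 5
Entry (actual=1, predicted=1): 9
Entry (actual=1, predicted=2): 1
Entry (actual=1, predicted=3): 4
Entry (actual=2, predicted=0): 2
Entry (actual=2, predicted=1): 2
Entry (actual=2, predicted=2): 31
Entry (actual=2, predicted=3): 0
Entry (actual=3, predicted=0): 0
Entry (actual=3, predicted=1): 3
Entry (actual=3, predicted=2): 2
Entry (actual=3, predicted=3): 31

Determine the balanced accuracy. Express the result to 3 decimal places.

0.705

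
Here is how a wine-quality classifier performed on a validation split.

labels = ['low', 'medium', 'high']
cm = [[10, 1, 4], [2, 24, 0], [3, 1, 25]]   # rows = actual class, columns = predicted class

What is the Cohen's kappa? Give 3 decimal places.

0.756

Observed agreement pₒ = trace/N = 59/70 = 0.8429
Expected agreement pₑ = Σ (rowᵢ·colᵢ)/N² = (15·15 + 26·26 + 29·29)/70² = 0.3555
κ = (pₒ − pₑ)/(1 − pₑ) = (0.8429 − 0.3555)/(1 − 0.3555) = 0.756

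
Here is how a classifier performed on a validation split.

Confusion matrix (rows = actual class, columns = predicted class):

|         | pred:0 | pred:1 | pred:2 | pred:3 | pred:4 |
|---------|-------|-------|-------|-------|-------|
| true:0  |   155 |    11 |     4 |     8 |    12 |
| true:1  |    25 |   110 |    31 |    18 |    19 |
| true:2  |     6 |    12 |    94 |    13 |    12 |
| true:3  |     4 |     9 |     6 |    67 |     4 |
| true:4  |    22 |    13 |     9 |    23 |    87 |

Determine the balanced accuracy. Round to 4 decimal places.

Balanced accuracy = mean of per-class recall.
  0: recall = 155/190 = 0.81579
  1: recall = 110/203 = 0.54187
  2: recall = 94/137 = 0.68613
  3: recall = 67/90 = 0.74444
  4: recall = 87/154 = 0.56494
Mean = (0.81579 + 0.54187 + 0.68613 + 0.74444 + 0.56494) / 5 = 0.6706

0.6706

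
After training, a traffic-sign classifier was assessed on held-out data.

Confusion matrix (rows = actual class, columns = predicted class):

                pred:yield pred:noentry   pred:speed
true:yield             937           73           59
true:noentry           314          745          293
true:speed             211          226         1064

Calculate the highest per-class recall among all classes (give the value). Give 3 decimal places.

0.877

Per-class recall (TP/(TP+FN)):
  yield: TP=937, FN=73+59=132 → 937/1069 = 0.8765
  noentry: TP=745, FN=314+293=607 → 745/1352 = 0.5510
  speed: TP=1064, FN=211+226=437 → 1064/1501 = 0.7089
Highest is class 'yield' with recall = 0.877.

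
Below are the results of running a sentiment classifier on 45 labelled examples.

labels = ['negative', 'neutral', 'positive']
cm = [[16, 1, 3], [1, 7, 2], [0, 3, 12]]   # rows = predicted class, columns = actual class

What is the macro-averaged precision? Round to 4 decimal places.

0.7667

Per-class precision (TP/(TP+FP)):
  negative: TP=16, FP=1+3=4 → 16/20 = 0.80000
  neutral: TP=7, FP=1+2=3 → 7/10 = 0.70000
  positive: TP=12, FP=0+3=3 → 12/15 = 0.80000
Macro-precision = mean = (0.80000 + 0.70000 + 0.80000) / 3 = 0.7667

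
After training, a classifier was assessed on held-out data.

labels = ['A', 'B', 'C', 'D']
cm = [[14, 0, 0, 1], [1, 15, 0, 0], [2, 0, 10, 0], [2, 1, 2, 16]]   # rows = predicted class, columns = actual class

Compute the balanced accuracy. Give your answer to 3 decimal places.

0.862

Balanced accuracy = mean of per-class recall.
  A: recall = 14/19 = 0.7368
  B: recall = 15/16 = 0.9375
  C: recall = 10/12 = 0.8333
  D: recall = 16/17 = 0.9412
Mean = (0.7368 + 0.9375 + 0.8333 + 0.9412) / 4 = 0.862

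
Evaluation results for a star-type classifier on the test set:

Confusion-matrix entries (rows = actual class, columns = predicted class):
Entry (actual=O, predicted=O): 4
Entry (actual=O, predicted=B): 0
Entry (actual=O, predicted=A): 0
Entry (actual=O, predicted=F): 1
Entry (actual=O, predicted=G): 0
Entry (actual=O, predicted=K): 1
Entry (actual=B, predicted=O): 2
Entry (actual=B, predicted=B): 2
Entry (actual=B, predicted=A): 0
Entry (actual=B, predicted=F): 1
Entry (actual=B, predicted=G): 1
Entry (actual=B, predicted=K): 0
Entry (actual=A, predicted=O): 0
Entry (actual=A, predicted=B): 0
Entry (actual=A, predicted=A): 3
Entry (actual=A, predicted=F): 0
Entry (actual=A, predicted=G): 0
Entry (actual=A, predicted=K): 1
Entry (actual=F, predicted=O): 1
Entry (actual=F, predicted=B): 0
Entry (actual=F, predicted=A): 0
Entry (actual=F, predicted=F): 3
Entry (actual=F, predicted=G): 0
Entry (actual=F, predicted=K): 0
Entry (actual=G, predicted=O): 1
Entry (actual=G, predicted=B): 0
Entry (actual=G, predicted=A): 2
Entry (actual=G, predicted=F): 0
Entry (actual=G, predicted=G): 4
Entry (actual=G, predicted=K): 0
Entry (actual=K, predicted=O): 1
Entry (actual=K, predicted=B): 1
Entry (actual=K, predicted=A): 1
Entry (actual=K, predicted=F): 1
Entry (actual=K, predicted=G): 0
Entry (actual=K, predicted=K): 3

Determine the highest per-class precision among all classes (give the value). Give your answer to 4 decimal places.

Per-class precision (TP/(TP+FP)):
  O: TP=4, FP=2+0+1+1+1=5 → 4/9 = 0.44444
  B: TP=2, FP=0+0+0+0+1=1 → 2/3 = 0.66667
  A: TP=3, FP=0+0+0+2+1=3 → 3/6 = 0.50000
  F: TP=3, FP=1+1+0+0+1=3 → 3/6 = 0.50000
  G: TP=4, FP=0+1+0+0+0=1 → 4/5 = 0.80000
  K: TP=3, FP=1+0+1+0+0=2 → 3/5 = 0.60000
Highest is class 'G' with precision = 0.8000.

0.8000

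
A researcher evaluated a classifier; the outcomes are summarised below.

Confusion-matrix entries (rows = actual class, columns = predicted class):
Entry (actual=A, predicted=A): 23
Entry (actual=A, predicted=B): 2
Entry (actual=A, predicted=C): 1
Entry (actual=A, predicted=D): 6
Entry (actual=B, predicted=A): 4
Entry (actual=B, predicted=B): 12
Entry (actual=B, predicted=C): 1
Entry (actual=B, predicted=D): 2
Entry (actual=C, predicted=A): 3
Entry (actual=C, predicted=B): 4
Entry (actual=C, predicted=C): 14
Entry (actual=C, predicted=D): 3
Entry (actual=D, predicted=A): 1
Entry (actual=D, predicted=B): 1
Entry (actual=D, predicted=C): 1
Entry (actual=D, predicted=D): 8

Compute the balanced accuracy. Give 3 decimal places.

0.665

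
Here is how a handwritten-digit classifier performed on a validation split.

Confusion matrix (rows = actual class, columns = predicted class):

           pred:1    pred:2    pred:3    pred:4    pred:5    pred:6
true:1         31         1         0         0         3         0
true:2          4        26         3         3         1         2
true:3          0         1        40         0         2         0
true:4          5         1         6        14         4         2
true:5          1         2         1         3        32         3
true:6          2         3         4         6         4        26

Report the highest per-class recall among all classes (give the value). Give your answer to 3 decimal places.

0.930

Per-class recall (TP/(TP+FN)):
  1: TP=31, FN=1+0+0+3+0=4 → 31/35 = 0.8857
  2: TP=26, FN=4+3+3+1+2=13 → 26/39 = 0.6667
  3: TP=40, FN=0+1+0+2+0=3 → 40/43 = 0.9302
  4: TP=14, FN=5+1+6+4+2=18 → 14/32 = 0.4375
  5: TP=32, FN=1+2+1+3+3=10 → 32/42 = 0.7619
  6: TP=26, FN=2+3+4+6+4=19 → 26/45 = 0.5778
Highest is class '3' with recall = 0.930.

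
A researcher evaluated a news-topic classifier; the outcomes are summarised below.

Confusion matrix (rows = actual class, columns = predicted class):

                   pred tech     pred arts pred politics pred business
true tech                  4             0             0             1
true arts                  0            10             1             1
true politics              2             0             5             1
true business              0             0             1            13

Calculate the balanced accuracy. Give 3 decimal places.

0.797

Balanced accuracy = mean of per-class recall.
  tech: recall = 4/5 = 0.8000
  arts: recall = 10/12 = 0.8333
  politics: recall = 5/8 = 0.6250
  business: recall = 13/14 = 0.9286
Mean = (0.8000 + 0.8333 + 0.6250 + 0.9286) / 4 = 0.797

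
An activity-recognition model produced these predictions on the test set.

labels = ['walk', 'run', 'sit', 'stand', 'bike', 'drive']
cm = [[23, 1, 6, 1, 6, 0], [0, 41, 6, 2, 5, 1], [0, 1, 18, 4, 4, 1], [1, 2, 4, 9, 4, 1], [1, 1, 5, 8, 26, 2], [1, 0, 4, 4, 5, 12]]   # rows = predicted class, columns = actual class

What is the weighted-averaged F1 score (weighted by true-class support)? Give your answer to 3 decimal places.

Per-class F1 score (2·TP/(2·TP+FP+FN)):
  walk: TP=23, FP=1+6+1+6+0=14, FN=0+0+1+1+1=3 → 46/63 = 0.7302
  run: TP=41, FP=0+6+2+5+1=14, FN=1+1+2+1+0=5 → 82/101 = 0.8119
  sit: TP=18, FP=0+1+4+4+1=10, FN=6+6+4+5+4=25 → 36/71 = 0.5070
  stand: TP=9, FP=1+2+4+4+1=12, FN=1+2+4+8+4=19 → 18/49 = 0.3673
  bike: TP=26, FP=1+1+5+8+2=17, FN=6+5+4+4+5=24 → 52/93 = 0.5591
  drive: TP=12, FP=1+0+4+4+5=14, FN=0+1+1+1+2=5 → 24/43 = 0.5581
Weighted-F1 score = Σ (supportᵢ/N)·F1 scoreᵢ with N=210: (26/210)·0.7302 + (46/210)·0.8119 + (43/210)·0.5070 + (28/210)·0.3673 + (50/210)·0.5591 + (17/210)·0.5581 = 0.599

0.599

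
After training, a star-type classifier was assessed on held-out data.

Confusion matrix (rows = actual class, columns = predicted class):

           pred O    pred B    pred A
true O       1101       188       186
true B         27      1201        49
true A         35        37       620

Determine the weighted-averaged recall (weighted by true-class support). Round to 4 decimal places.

Per-class recall (TP/(TP+FN)):
  O: TP=1101, FN=188+186=374 → 1101/1475 = 0.74644
  B: TP=1201, FN=27+49=76 → 1201/1277 = 0.94049
  A: TP=620, FN=35+37=72 → 620/692 = 0.89595
Weighted-recall = Σ (supportᵢ/N)·recallᵢ with N=3444: (1475/3444)·0.74644 + (1277/3444)·0.94049 + (692/3444)·0.89595 = 0.8484

0.8484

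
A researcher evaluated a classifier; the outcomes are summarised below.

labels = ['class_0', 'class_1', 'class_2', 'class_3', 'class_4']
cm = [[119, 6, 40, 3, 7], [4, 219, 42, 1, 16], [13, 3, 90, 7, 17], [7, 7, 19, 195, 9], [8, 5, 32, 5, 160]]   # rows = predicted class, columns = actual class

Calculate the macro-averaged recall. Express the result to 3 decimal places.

0.759

Per-class recall (TP/(TP+FN)):
  class_0: TP=119, FN=4+13+7+8=32 → 119/151 = 0.7881
  class_1: TP=219, FN=6+3+7+5=21 → 219/240 = 0.9125
  class_2: TP=90, FN=40+42+19+32=133 → 90/223 = 0.4036
  class_3: TP=195, FN=3+1+7+5=16 → 195/211 = 0.9242
  class_4: TP=160, FN=7+16+17+9=49 → 160/209 = 0.7656
Macro-recall = mean = (0.7881 + 0.9125 + 0.4036 + 0.9242 + 0.7656) / 5 = 0.759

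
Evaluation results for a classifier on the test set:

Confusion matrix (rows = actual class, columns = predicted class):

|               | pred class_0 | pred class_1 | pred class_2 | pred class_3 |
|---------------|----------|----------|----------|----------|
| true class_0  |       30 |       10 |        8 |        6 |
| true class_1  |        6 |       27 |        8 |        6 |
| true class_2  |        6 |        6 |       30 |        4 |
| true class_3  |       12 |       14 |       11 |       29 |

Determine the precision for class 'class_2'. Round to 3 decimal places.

One-vs-rest for 'class_2': TP = diagonal; FP = other classes predicted 'class_2'; FN = 'class_2' predicted as other.
precision = TP/(TP+FP).
class_2: TP=30, FP=8+8+11=27 → 30/57 = 0.5263

0.526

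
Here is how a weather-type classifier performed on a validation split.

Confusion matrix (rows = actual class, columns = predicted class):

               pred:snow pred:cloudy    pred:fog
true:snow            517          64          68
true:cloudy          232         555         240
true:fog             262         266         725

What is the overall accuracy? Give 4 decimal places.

0.6135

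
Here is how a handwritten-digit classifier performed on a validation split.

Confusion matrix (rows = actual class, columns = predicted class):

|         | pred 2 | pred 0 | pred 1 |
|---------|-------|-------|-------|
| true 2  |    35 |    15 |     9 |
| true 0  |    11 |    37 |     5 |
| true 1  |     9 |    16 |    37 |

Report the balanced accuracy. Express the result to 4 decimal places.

Balanced accuracy = mean of per-class recall.
  2: recall = 35/59 = 0.59322
  0: recall = 37/53 = 0.69811
  1: recall = 37/62 = 0.59677
Mean = (0.59322 + 0.69811 + 0.59677) / 3 = 0.6294

0.6294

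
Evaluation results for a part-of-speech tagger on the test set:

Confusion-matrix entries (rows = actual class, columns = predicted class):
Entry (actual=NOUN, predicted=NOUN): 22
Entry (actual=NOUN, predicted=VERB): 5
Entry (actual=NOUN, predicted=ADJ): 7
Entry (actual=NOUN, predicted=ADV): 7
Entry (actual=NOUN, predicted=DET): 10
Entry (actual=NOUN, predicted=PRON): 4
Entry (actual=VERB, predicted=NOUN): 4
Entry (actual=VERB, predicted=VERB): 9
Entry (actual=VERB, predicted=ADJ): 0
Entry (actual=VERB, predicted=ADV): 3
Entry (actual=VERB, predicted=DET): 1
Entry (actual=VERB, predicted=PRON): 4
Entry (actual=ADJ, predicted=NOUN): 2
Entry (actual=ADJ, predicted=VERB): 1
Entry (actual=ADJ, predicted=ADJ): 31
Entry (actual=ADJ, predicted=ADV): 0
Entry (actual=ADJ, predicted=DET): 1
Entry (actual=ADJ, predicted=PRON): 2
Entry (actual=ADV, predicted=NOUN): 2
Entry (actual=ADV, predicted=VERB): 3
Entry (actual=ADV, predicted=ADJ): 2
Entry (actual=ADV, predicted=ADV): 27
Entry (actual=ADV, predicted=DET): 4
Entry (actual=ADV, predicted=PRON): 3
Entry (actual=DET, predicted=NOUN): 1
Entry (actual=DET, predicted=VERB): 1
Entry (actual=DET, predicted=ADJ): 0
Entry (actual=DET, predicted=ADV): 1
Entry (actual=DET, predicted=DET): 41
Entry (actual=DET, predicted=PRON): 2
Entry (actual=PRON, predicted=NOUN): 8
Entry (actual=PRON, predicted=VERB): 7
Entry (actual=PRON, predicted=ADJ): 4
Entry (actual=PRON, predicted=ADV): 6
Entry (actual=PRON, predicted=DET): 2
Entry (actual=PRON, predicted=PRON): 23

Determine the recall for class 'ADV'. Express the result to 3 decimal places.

0.659

One-vs-rest for 'ADV': TP = diagonal; FP = other classes predicted 'ADV'; FN = 'ADV' predicted as other.
recall = TP/(TP+FN).
ADV: TP=27, FN=2+3+2+4+3=14 → 27/41 = 0.6585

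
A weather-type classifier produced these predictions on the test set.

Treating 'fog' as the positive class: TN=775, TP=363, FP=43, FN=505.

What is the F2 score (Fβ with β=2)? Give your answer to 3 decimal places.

Fβ = (1+β²)·TP / ((1+β²)·TP + β²·FN + FP), with β²=4
= 5·363 / (5·363 + 4·505 + 43) = 0.468

0.468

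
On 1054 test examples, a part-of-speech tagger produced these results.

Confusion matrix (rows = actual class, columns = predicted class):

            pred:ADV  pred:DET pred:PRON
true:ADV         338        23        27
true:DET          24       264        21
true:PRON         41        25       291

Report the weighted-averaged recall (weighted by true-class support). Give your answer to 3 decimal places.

0.847

Per-class recall (TP/(TP+FN)):
  ADV: TP=338, FN=23+27=50 → 338/388 = 0.8711
  DET: TP=264, FN=24+21=45 → 264/309 = 0.8544
  PRON: TP=291, FN=41+25=66 → 291/357 = 0.8151
Weighted-recall = Σ (supportᵢ/N)·recallᵢ with N=1054: (388/1054)·0.8711 + (309/1054)·0.8544 + (357/1054)·0.8151 = 0.847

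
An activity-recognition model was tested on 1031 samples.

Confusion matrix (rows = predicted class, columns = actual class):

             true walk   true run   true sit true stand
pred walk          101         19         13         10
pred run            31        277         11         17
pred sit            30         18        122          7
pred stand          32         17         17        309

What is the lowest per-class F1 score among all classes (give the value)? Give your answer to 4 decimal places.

Per-class F1 score (2·TP/(2·TP+FP+FN)):
  walk: TP=101, FP=19+13+10=42, FN=31+30+32=93 → 202/337 = 0.59941
  run: TP=277, FP=31+11+17=59, FN=19+18+17=54 → 554/667 = 0.83058
  sit: TP=122, FP=30+18+7=55, FN=13+11+17=41 → 244/340 = 0.71765
  stand: TP=309, FP=32+17+17=66, FN=10+17+7=34 → 618/718 = 0.86072
Lowest is class 'walk' with F1 score = 0.5994.

0.5994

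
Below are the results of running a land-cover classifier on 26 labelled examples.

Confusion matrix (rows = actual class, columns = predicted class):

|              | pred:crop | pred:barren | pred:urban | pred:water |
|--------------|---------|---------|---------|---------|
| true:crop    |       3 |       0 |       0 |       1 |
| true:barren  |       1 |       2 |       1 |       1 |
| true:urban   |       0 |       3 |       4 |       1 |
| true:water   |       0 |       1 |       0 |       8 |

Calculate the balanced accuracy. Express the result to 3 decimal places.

0.635

Balanced accuracy = mean of per-class recall.
  crop: recall = 3/4 = 0.7500
  barren: recall = 2/5 = 0.4000
  urban: recall = 4/8 = 0.5000
  water: recall = 8/9 = 0.8889
Mean = (0.7500 + 0.4000 + 0.5000 + 0.8889) / 4 = 0.635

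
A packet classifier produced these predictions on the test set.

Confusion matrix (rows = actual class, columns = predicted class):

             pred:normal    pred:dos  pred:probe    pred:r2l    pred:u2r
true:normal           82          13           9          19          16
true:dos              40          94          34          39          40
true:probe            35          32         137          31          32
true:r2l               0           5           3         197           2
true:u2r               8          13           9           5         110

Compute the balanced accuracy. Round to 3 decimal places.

0.639

Balanced accuracy = mean of per-class recall.
  normal: recall = 82/139 = 0.5899
  dos: recall = 94/247 = 0.3806
  probe: recall = 137/267 = 0.5131
  r2l: recall = 197/207 = 0.9517
  u2r: recall = 110/145 = 0.7586
Mean = (0.5899 + 0.3806 + 0.5131 + 0.9517 + 0.7586) / 5 = 0.639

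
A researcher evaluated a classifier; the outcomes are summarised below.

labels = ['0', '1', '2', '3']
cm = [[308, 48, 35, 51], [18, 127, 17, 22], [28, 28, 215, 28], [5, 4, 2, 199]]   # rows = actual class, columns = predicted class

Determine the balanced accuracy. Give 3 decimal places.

0.763

Balanced accuracy = mean of per-class recall.
  0: recall = 308/442 = 0.6968
  1: recall = 127/184 = 0.6902
  2: recall = 215/299 = 0.7191
  3: recall = 199/210 = 0.9476
Mean = (0.6968 + 0.6902 + 0.7191 + 0.9476) / 4 = 0.763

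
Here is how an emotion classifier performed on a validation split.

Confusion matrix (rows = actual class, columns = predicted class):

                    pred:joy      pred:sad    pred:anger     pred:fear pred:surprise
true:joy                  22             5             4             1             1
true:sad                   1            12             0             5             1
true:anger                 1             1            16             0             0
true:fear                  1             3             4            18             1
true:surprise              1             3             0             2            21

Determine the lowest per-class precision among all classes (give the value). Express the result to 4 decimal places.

Per-class precision (TP/(TP+FP)):
  joy: TP=22, FP=1+1+1+1=4 → 22/26 = 0.84615
  sad: TP=12, FP=5+1+3+3=12 → 12/24 = 0.50000
  anger: TP=16, FP=4+0+4+0=8 → 16/24 = 0.66667
  fear: TP=18, FP=1+5+0+2=8 → 18/26 = 0.69231
  surprise: TP=21, FP=1+1+0+1=3 → 21/24 = 0.87500
Lowest is class 'sad' with precision = 0.5000.

0.5000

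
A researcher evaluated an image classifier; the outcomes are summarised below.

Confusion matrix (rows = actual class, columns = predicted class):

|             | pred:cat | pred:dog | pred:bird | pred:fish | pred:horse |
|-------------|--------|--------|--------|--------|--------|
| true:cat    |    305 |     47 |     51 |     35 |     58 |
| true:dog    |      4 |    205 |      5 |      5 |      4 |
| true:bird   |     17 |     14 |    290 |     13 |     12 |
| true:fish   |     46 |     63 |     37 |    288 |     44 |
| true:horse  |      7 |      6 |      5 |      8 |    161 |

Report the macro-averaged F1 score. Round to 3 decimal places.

0.722

Per-class F1 score (2·TP/(2·TP+FP+FN)):
  cat: TP=305, FP=4+17+46+7=74, FN=47+51+35+58=191 → 610/875 = 0.6971
  dog: TP=205, FP=47+14+63+6=130, FN=4+5+5+4=18 → 410/558 = 0.7348
  bird: TP=290, FP=51+5+37+5=98, FN=17+14+13+12=56 → 580/734 = 0.7902
  fish: TP=288, FP=35+5+13+8=61, FN=46+63+37+44=190 → 576/827 = 0.6965
  horse: TP=161, FP=58+4+12+44=118, FN=7+6+5+8=26 → 322/466 = 0.6910
Macro-F1 score = mean = (0.6971 + 0.7348 + 0.7902 + 0.6965 + 0.6910) / 5 = 0.722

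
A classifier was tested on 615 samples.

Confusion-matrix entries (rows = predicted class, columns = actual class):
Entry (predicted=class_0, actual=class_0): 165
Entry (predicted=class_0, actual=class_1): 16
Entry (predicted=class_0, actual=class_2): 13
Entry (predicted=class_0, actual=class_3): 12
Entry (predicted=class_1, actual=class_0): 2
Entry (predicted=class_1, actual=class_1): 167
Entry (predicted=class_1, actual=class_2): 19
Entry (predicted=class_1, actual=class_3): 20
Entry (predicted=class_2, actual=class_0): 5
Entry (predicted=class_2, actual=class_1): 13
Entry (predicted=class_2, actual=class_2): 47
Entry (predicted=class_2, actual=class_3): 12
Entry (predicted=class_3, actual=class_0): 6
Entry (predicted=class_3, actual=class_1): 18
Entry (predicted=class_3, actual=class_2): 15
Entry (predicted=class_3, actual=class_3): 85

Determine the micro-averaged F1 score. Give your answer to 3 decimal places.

Micro-averaging pools counts across classes: ΣTP=464, ΣFP=151, ΣFN=151.
Micro-F1 score = 2·TP/(2·TP+FP+FN) on pooled counts = 0.754 (equals overall accuracy in single-label multiclass).

0.754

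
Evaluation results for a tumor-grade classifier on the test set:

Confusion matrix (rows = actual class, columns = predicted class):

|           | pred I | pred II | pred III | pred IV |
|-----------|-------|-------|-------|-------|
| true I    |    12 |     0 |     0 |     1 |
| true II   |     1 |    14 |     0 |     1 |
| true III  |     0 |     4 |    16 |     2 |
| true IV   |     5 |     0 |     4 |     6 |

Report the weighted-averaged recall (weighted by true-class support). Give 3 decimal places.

0.727

Per-class recall (TP/(TP+FN)):
  I: TP=12, FN=0+0+1=1 → 12/13 = 0.9231
  II: TP=14, FN=1+0+1=2 → 14/16 = 0.8750
  III: TP=16, FN=0+4+2=6 → 16/22 = 0.7273
  IV: TP=6, FN=5+0+4=9 → 6/15 = 0.4000
Weighted-recall = Σ (supportᵢ/N)·recallᵢ with N=66: (13/66)·0.9231 + (16/66)·0.8750 + (22/66)·0.7273 + (15/66)·0.4000 = 0.727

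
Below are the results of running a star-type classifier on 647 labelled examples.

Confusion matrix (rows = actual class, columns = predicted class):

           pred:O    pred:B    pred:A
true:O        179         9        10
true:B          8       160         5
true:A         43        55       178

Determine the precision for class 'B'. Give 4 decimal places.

Treat 'B' as positive and all other classes as negative.
precision = TP/(TP+FP).
B: TP=160, FP=9+55=64 → 160/224 = 0.71429

0.7143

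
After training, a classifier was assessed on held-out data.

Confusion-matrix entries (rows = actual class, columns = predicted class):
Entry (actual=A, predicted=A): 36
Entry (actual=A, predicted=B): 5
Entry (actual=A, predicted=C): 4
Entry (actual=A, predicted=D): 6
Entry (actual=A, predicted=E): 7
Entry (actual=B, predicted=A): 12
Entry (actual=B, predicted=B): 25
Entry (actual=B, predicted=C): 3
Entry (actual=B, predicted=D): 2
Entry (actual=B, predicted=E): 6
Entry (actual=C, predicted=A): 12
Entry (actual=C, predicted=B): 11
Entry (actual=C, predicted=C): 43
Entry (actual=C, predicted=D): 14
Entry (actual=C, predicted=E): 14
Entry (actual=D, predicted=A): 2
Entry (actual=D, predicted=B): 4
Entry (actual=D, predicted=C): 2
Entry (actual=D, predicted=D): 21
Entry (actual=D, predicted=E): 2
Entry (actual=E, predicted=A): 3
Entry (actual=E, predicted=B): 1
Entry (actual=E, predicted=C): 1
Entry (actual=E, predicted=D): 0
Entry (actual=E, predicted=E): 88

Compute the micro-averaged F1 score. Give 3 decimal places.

Micro-averaging pools counts across classes: ΣTP=213, ΣFP=111, ΣFN=111.
Micro-F1 score = 2·TP/(2·TP+FP+FN) on pooled counts = 0.657 (equals overall accuracy in single-label multiclass).

0.657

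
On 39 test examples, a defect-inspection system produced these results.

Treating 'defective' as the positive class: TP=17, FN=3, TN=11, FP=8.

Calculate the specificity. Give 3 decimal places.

Specificity = TN/(TN+FP) = 11/(11+8) = 0.579

0.579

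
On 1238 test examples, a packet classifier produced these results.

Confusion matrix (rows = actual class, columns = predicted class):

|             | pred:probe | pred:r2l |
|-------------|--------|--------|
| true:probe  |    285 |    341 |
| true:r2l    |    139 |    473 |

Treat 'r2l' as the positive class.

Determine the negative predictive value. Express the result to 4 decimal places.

0.6722

NPV = TN/(TN+FN) = 285/(285+139) = 0.6722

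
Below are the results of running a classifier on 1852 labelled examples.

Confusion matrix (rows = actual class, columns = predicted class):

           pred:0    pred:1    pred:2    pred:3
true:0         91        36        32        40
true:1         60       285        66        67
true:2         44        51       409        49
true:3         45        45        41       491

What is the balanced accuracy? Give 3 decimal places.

Balanced accuracy = mean of per-class recall.
  0: recall = 91/199 = 0.4573
  1: recall = 285/478 = 0.5962
  2: recall = 409/553 = 0.7396
  3: recall = 491/622 = 0.7894
Mean = (0.4573 + 0.5962 + 0.7396 + 0.7894) / 4 = 0.646

0.646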